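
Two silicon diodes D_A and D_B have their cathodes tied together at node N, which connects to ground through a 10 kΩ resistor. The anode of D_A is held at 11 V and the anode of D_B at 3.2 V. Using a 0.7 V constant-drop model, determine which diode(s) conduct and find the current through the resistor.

Assume both conduct. Then node N would need to be at both 11−0.7 = 10.3 V and 3.2−0.7 = 2.5 V, which is impossible.
Assume only D_A conducts: V_N = 11 − 0.7 = 10.3 V, so I_R = 10.3/10 = 1.03 mA.
Check D_B: its anode-to-cathode voltage is 3.2 − 10.3 = -7.1 V < 0.7 V, so it is off. The assumption is consistent.

Only D_A conducts; I_R ≈ 1 mA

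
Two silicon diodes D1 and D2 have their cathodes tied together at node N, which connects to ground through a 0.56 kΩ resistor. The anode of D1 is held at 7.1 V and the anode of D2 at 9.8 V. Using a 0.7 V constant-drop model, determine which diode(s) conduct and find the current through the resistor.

Assume both conduct. Then node N would need to be at both 7.1−0.7 = 6.4 V and 9.8−0.7 = 9.1 V, which is impossible.
Assume only D2 conducts: V_N = 9.8 − 0.7 = 9.1 V, so I_R = 9.1/0.56 = 16.2 mA.
Check D1: its anode-to-cathode voltage is 7.1 − 9.1 = -2 V < 0.7 V, so it is off. The assumption is consistent.

Only D2 conducts; I_R ≈ 16 mA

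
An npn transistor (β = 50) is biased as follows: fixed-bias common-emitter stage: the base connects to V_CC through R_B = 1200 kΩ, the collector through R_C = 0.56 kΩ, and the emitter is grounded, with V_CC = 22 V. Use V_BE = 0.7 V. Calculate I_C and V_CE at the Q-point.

Base loop: V_CC = I_B·R_B + V_BE, so I_B = (22 − 0.7)/1200 kΩ = 0.0178 mA.
In the active region I_C = β·I_B = 50 × 0.0178 = 0.888 mA.
Collector loop: V_CE = V_CC − I_C·R_C = 22 − 0.888×0.56 = 21.5 V.
Since V_CE = 21.5 V > V_CE(sat) ≈ 0.2 V, the transistor is in the active region as assumed.

I_C ≈ 0.89 mA, V_CE ≈ 22 V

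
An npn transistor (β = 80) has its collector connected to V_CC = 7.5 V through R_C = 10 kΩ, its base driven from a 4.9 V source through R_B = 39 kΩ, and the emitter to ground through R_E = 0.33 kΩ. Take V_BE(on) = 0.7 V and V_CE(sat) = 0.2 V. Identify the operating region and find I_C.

Assume active: I_B = (4.9 − 0.7)/(39 + 81×0.33) = 0.0639 mA, I_C = β·I_B = 5.11 mA.
Then V_CE = 7.5 − 5.11×10 − 5.18×0.33 = -45.3 V < 0.2 V — the active assumption fails.
Re-solve with V_CE = 0.2 V. KCL at the emitter: V_E/R_E = (V_BB−0.7−V_E)/R_B + (V_CC−0.2−V_E)/R_C, giving V_E = 0.265 V.
I_C = (V_CC − 0.2 − V_E)/R_C = (7.3 − 0.265)/10 = 0.703 mA.
Check: I_B = (4.2 − 0.265)/39 = 0.101 mA, and β·I_B = 8.07 mA > I_C, confirming saturation.

saturation; I_C ≈ 0.7 mA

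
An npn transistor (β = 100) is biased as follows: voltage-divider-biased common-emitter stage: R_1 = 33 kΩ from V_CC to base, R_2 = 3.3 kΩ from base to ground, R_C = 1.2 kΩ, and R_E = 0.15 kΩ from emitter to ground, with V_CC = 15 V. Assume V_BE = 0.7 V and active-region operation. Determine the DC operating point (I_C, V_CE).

Thevenize the base divider: V_Th = V_CC·R_2/(R_1+R_2) = 15×3.3/36.3 = 1.36 V, R_Th = R_1‖R_2 = 3 kΩ.
Base-emitter loop: V_Th = I_B·R_Th + V_BE + (β+1)I_B·R_E, so I_B = (1.36 − 0.7) / (3 + 101×0.15) = 0.0366 mA.
I_C = β·I_B = 100×0.0366 = 3.66 mA, and I_E = (β+1)I_B = 3.69 mA.
V_CE = V_CC − I_C·R_C − I_E·R_E = 15 − 3.66×1.2 − 3.69×0.15 = 10.1 V.
V_CE = 10.1 V > 0.2 V confirms active-region operation.

I_C ≈ 3.7 mA, V_CE ≈ 10 V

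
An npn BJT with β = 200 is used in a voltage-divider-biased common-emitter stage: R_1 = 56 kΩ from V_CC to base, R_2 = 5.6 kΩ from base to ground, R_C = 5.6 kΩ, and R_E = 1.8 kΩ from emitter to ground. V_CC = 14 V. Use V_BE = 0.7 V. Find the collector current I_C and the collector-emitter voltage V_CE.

I_C ≈ 0.31 mA, V_CE ≈ 12 V

Thevenize the base divider: V_Th = V_CC·R_2/(R_1+R_2) = 14×5.6/61.6 = 1.27 V, R_Th = R_1‖R_2 = 5.09 kΩ.
Base-emitter loop: V_Th = I_B·R_Th + V_BE + (β+1)I_B·R_E, so I_B = (1.27 − 0.7) / (5.09 + 201×1.8) = 0.00156 mA.
I_C = β·I_B = 200×0.00156 = 0.312 mA, and I_E = (β+1)I_B = 0.314 mA.
V_CE = V_CC − I_C·R_C − I_E·R_E = 14 − 0.312×5.6 − 0.314×1.8 = 11.7 V.
V_CE = 11.7 V > 0.2 V confirms active-region operation.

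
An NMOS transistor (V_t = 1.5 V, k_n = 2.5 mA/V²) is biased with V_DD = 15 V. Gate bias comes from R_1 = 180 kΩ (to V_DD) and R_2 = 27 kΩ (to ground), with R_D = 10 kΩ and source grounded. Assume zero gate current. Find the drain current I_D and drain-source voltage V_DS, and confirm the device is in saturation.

V_G = V_DD·R_2/(R_1+R_2) = 15×27/207 = 1.96 V. With the source grounded, V_GS = V_G = 1.96 V.
Assume saturation: I_D = (k_n/2)(V_GS − V_t)² = (2.5/2)×(1.96 − 1.5)² = 1.25×0.457² = 0.261 mA.
V_DS = V_DD − I_D·R_D = 15 − 0.261×10 = 12.4 V.
Saturation requires V_DS ≥ V_GS − V_t = 0.457 V; 12.4 ≥ 0.457 ✓.

I_D ≈ 0.26 mA, V_DS ≈ 12 V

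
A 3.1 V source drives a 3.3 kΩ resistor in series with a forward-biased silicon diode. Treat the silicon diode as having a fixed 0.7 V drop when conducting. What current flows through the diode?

I ≈ 0.73 mA

KVL around the loop: 3.1 = V_D + I·R = 0.7 + I × 3.3 kΩ.
So I = (3.1 − 0.7) / 3.3 kΩ = 2.4 / 3.3 = 0.727 mA.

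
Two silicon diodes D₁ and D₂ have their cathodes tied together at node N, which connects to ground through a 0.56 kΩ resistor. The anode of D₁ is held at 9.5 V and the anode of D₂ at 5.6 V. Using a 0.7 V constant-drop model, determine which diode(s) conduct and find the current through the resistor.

Assume both conduct. Then node N would need to be at both 9.5−0.7 = 8.8 V and 5.6−0.7 = 4.9 V, which is impossible.
Assume only D₁ conducts: V_N = 9.5 − 0.7 = 8.8 V, so I_R = 8.8/0.56 = 15.7 mA.
Check D₂: its anode-to-cathode voltage is 5.6 − 8.8 = -3.2 V < 0.7 V, so it is off. The assumption is consistent.

Only D₁ conducts; I_R ≈ 16 mA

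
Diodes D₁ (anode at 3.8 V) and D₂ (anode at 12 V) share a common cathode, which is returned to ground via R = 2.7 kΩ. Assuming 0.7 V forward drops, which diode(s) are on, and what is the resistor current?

Only D₂ conducts; I_R ≈ 4.2 mA

Assume both conduct. Then node N would need to be at both 3.8−0.7 = 3.1 V and 12−0.7 = 11.3 V, which is impossible.
Assume only D₂ conducts: V_N = 12 − 0.7 = 11.3 V, so I_R = 11.3/2.7 = 4.19 mA.
Check D₁: its anode-to-cathode voltage is 3.8 − 11.3 = -7.5 V < 0.7 V, so it is off. The assumption is consistent.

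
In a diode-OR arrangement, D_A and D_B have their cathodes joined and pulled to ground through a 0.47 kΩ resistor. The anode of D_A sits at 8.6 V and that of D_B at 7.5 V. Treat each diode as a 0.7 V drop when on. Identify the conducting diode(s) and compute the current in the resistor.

Assume both conduct. Then node N would need to be at both 8.6−0.7 = 7.9 V and 7.5−0.7 = 6.8 V, which is impossible.
Assume only D_A conducts: V_N = 8.6 − 0.7 = 7.9 V, so I_R = 7.9/0.47 = 16.8 mA.
Check D_B: its anode-to-cathode voltage is 7.5 − 7.9 = -0.4 V < 0.7 V, so it is off. The assumption is consistent.

Only D_A conducts; I_R ≈ 17 mA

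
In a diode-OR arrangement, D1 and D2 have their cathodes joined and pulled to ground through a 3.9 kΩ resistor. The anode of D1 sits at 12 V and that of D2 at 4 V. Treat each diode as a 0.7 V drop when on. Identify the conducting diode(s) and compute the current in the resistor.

Only D1 conducts; I_R ≈ 2.9 mA

Assume both conduct. Then node N would need to be at both 12−0.7 = 11.3 V and 4−0.7 = 3.3 V, which is impossible.
Assume only D1 conducts: V_N = 12 − 0.7 = 11.3 V, so I_R = 11.3/3.9 = 2.9 mA.
Check D2: its anode-to-cathode voltage is 4 − 11.3 = -7.3 V < 0.7 V, so it is off. The assumption is consistent.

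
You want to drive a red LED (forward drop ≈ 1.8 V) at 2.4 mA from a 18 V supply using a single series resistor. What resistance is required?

R ≈ 6.8 kΩ

The resistor drops V_S − V_D = 18 − 1.8 = 16.2 V at 2.4 mA.
R = 16.2 V / 2.4 mA = 6.75 kΩ.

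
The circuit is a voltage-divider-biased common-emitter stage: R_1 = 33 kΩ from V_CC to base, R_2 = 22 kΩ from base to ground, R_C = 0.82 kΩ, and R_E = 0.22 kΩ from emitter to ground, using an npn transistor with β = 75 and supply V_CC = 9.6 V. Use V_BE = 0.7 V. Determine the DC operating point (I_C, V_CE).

I_C ≈ 7.9 mA, V_CE ≈ 1.4 V

Thevenize the base divider: V_Th = V_CC·R_2/(R_1+R_2) = 9.6×22/55 = 3.84 V, R_Th = R_1‖R_2 = 13.2 kΩ.
Base-emitter loop: V_Th = I_B·R_Th + V_BE + (β+1)I_B·R_E, so I_B = (3.84 − 0.7) / (13.2 + 76×0.22) = 0.105 mA.
I_C = β·I_B = 75×0.105 = 7.87 mA, and I_E = (β+1)I_B = 7.98 mA.
V_CE = V_CC − I_C·R_C − I_E·R_E = 9.6 − 7.87×0.82 − 7.98×0.22 = 1.39 V.
V_CE = 1.39 V > 0.2 V confirms active-region operation.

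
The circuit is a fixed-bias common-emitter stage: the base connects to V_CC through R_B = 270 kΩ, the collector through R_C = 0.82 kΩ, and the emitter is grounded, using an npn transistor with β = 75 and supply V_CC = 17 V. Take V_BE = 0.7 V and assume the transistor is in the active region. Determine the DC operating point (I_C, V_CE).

I_C ≈ 4.5 mA, V_CE ≈ 13 V

Base loop: V_CC = I_B·R_B + V_BE, so I_B = (17 − 0.7)/270 kΩ = 0.0604 mA.
In the active region I_C = β·I_B = 75 × 0.0604 = 4.53 mA.
Collector loop: V_CE = V_CC − I_C·R_C = 17 − 4.53×0.82 = 13.3 V.
Since V_CE = 13.3 V > V_CE(sat) ≈ 0.2 V, the transistor is in the active region as assumed.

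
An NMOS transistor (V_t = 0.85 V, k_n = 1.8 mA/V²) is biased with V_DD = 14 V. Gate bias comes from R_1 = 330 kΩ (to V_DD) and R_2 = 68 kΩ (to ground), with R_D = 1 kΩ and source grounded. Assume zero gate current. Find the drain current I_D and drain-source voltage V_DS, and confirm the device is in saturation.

V_G = V_DD·R_2/(R_1+R_2) = 14×68/398 = 2.39 V. With the source grounded, V_GS = V_G = 2.39 V.
Assume saturation: I_D = (k_n/2)(V_GS − V_t)² = (1.8/2)×(2.39 − 0.85)² = 0.9×1.54² = 2.14 mA.
V_DS = V_DD − I_D·R_D = 14 − 2.14×1 = 11.9 V.
Saturation requires V_DS ≥ V_GS − V_t = 1.54 V; 11.9 ≥ 1.54 ✓.

I_D ≈ 2.1 mA, V_DS ≈ 12 V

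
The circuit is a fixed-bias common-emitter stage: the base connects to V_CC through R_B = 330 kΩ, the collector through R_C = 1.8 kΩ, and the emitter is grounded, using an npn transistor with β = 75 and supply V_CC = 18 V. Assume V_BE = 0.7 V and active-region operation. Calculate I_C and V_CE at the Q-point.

Base loop: V_CC = I_B·R_B + V_BE, so I_B = (18 − 0.7)/330 kΩ = 0.0524 mA.
In the active region I_C = β·I_B = 75 × 0.0524 = 3.93 mA.
Collector loop: V_CE = V_CC − I_C·R_C = 18 − 3.93×1.8 = 10.9 V.
Since V_CE = 10.9 V > V_CE(sat) ≈ 0.2 V, the transistor is in the active region as assumed.

I_C ≈ 3.9 mA, V_CE ≈ 11 V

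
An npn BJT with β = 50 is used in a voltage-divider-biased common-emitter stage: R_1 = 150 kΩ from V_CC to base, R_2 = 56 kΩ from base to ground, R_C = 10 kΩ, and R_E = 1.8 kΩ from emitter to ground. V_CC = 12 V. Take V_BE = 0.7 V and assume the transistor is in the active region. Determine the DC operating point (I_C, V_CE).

I_C ≈ 0.97 mA, V_CE ≈ 0.56 V

Thevenize the base divider: V_Th = V_CC·R_2/(R_1+R_2) = 12×56/206 = 3.26 V, R_Th = R_1‖R_2 = 40.8 kΩ.
Base-emitter loop: V_Th = I_B·R_Th + V_BE + (β+1)I_B·R_E, so I_B = (3.26 − 0.7) / (40.8 + 51×1.8) = 0.0193 mA.
I_C = β·I_B = 50×0.0193 = 0.966 mA, and I_E = (β+1)I_B = 0.986 mA.
V_CE = V_CC − I_C·R_C − I_E·R_E = 12 − 0.966×10 − 0.986×1.8 = 0.563 V.
V_CE = 0.563 V > 0.2 V confirms active-region operation.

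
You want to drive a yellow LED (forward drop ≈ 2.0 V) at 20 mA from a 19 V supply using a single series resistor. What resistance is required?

The resistor drops V_S − V_D = 19 − 2.0 = 17 V at 20 mA.
R = 17 V / 20 mA = 0.85 kΩ.

R ≈ 0.85 kΩ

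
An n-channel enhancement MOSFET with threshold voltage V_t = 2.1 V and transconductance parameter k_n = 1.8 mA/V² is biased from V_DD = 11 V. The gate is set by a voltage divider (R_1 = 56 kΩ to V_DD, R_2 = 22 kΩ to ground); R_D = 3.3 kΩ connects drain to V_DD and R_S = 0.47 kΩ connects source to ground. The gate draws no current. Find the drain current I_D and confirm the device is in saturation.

I_D ≈ 0.52 mA

V_G = V_DD·R_2/(R_1+R_2) = 11×22/78 = 3.1 V.
Assume saturation: I_D = (k_n/2)(V_GS − V_t)² with V_GS = V_G − I_D·R_S = 3.1 − 0.47·I_D.
Substituting gives 0.199·I_D² − 1.85·I_D + 0.905 = 0, with roots I_D = 0.518 or 8.78 mA.
The root I_D = 8.78 mA gives V_GS = -1.02 V ≤ V_t, so take I_D = 0.518 mA.
Then V_GS = 2.86 V and V_DS = V_DD − I_D(R_D+R_S) = 11 − 0.518×3.77 = 9.05 V.
Saturation requires V_DS ≥ V_GS − V_t = 0.759 V; 9.05 ≥ 0.759 ✓.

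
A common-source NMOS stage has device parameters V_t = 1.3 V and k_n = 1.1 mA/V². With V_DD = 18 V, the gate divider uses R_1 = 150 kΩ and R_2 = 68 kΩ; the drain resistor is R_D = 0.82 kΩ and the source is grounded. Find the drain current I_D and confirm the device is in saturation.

V_G = V_DD·R_2/(R_1+R_2) = 18×68/218 = 5.61 V. With the source grounded, V_GS = V_G = 5.61 V.
Assume saturation: I_D = (k_n/2)(V_GS − V_t)² = (1.1/2)×(5.61 − 1.3)² = 0.55×4.31² = 10.2 mA.
V_DS = V_DD − I_D·R_D = 18 − 10.2×0.82 = 9.6 V.
Saturation requires V_DS ≥ V_GS − V_t = 4.31 V; 9.6 ≥ 4.31 ✓.

I_D ≈ 10 mA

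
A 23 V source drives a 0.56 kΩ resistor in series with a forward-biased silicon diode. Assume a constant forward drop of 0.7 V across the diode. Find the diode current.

I ≈ 40 mA

KVL around the loop: 23 = V_D + I·R = 0.7 + I × 0.56 kΩ.
So I = (23 − 0.7) / 0.56 kΩ = 22.3 / 0.56 = 39.8 mA.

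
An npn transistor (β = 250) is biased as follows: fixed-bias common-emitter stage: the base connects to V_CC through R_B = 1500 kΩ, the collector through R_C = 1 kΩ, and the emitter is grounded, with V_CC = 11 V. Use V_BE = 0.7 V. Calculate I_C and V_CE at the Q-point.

I_C ≈ 1.7 mA, V_CE ≈ 9.3 V

Base loop: V_CC = I_B·R_B + V_BE, so I_B = (11 − 0.7)/1500 kΩ = 0.00687 mA.
In the active region I_C = β·I_B = 250 × 0.00687 = 1.72 mA.
Collector loop: V_CE = V_CC − I_C·R_C = 11 − 1.72×1 = 9.28 V.
Since V_CE = 9.28 V > V_CE(sat) ≈ 0.2 V, the transistor is in the active region as assumed.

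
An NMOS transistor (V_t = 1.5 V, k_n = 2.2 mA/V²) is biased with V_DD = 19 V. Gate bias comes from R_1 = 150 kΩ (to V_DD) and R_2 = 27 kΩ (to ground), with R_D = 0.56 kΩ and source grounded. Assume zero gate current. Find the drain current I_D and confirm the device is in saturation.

I_D ≈ 2.2 mA

V_G = V_DD·R_2/(R_1+R_2) = 19×27/177 = 2.9 V. With the source grounded, V_GS = V_G = 2.9 V.
Assume saturation: I_D = (k_n/2)(V_GS − V_t)² = (2.2/2)×(2.9 − 1.5)² = 1.1×1.4² = 2.15 mA.
V_DS = V_DD − I_D·R_D = 19 − 2.15×0.56 = 17.8 V.
Saturation requires V_DS ≥ V_GS − V_t = 1.4 V; 17.8 ≥ 1.4 ✓.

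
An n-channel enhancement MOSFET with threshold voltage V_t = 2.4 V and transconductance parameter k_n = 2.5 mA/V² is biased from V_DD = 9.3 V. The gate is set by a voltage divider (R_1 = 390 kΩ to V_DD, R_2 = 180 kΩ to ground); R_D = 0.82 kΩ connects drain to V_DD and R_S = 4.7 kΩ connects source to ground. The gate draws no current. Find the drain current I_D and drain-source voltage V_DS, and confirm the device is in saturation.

V_G = V_DD·R_2/(R_1+R_2) = 9.3×180/570 = 2.94 V.
Assume saturation: I_D = (k_n/2)(V_GS − V_t)² with V_GS = V_G − I_D·R_S = 2.94 − 4.7·I_D.
Substituting gives 27.6·I_D² − 7.31·I_D + 0.36 = 0, with roots I_D = 0.0655 or 0.199 mA.
The root I_D = 0.199 mA gives V_GS = 2 V ≤ V_t, so take I_D = 0.0655 mA.
Then V_GS = 2.63 V and V_DS = V_DD − I_D(R_D+R_S) = 9.3 − 0.0655×5.52 = 8.94 V.
Saturation requires V_DS ≥ V_GS − V_t = 0.229 V; 8.94 ≥ 0.229 ✓.

I_D ≈ 0.066 mA, V_DS ≈ 8.9 V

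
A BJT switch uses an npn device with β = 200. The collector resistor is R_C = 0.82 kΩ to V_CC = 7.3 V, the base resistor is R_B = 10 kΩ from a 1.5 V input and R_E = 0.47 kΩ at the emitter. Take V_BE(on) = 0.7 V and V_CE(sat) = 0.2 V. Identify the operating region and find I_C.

active; I_C ≈ 1.5 mA

Assume active. Base-emitter loop: I_B = (V_BB − V_BE)/(R_B + (β+1)R_E) = (1.5 − 0.7)/(10 + 201×0.47) = 0.00766 mA.
I_C = β·I_B = 200×0.00766 = 1.53 mA.
V_CE = V_CC − I_C·R_C − I_E·R_E = 7.3 − 1.53×0.82 − 1.54×0.47 = 5.32 V > V_CE(sat), so the active-region assumption holds.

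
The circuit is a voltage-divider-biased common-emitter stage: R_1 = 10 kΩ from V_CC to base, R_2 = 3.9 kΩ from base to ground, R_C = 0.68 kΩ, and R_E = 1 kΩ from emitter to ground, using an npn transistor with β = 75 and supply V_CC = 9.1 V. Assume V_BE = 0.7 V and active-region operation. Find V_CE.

V_CE ≈ 6.1 V

Thevenize the base divider: V_Th = V_CC·R_2/(R_1+R_2) = 9.1×3.9/13.9 = 2.55 V, R_Th = R_1‖R_2 = 2.81 kΩ.
Base-emitter loop: V_Th = I_B·R_Th + V_BE + (β+1)I_B·R_E, so I_B = (2.55 − 0.7) / (2.81 + 76×1) = 0.0235 mA.
I_C = β·I_B = 75×0.0235 = 1.76 mA, and I_E = (β+1)I_B = 1.79 mA.
V_CE = V_CC − I_C·R_C − I_E·R_E = 9.1 − 1.76×0.68 − 1.79×1 = 6.11 V.
V_CE = 6.11 V > 0.2 V confirms active-region operation.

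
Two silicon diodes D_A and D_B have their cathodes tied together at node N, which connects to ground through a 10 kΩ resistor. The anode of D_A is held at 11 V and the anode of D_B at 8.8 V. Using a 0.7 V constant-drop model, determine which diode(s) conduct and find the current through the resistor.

Only D_A conducts; I_R ≈ 1 mA

Assume both conduct. Then node N would need to be at both 11−0.7 = 10.3 V and 8.8−0.7 = 8.1 V, which is impossible.
Assume only D_A conducts: V_N = 11 − 0.7 = 10.3 V, so I_R = 10.3/10 = 1.03 mA.
Check D_B: its anode-to-cathode voltage is 8.8 − 10.3 = -1.5 V < 0.7 V, so it is off. The assumption is consistent.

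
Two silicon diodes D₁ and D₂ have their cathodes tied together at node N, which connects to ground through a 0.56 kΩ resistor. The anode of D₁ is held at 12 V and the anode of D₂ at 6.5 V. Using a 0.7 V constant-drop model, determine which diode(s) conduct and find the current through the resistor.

Only D₁ conducts; I_R ≈ 20 mA

Assume both conduct. Then node N would need to be at both 12−0.7 = 11.3 V and 6.5−0.7 = 5.8 V, which is impossible.
Assume only D₁ conducts: V_N = 12 − 0.7 = 11.3 V, so I_R = 11.3/0.56 = 20.2 mA.
Check D₂: its anode-to-cathode voltage is 6.5 − 11.3 = -4.8 V < 0.7 V, so it is off. The assumption is consistent.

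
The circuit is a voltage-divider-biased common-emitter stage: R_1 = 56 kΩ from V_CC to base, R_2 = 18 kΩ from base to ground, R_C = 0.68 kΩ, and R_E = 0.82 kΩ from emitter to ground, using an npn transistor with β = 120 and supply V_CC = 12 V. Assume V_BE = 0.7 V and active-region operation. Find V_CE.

Thevenize the base divider: V_Th = V_CC·R_2/(R_1+R_2) = 12×18/74 = 2.92 V, R_Th = R_1‖R_2 = 13.6 kΩ.
Base-emitter loop: V_Th = I_B·R_Th + V_BE + (β+1)I_B·R_E, so I_B = (2.92 − 0.7) / (13.6 + 121×0.82) = 0.0197 mA.
I_C = β·I_B = 120×0.0197 = 2.36 mA, and I_E = (β+1)I_B = 2.38 mA.
V_CE = V_CC − I_C·R_C − I_E·R_E = 12 − 2.36×0.68 − 2.38×0.82 = 8.44 V.
V_CE = 8.44 V > 0.2 V confirms active-region operation.

V_CE ≈ 8.4 V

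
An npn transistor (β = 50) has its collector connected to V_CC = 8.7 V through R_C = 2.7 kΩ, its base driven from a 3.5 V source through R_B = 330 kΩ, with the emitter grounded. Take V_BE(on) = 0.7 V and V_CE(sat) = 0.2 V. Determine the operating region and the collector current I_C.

Assume active. Base-emitter loop: I_B = (V_BB − V_BE)/R_B = (3.5 − 0.7)/330 = 0.00848 mA.
I_C = β·I_B = 50×0.00848 = 0.424 mA.
V_CE = V_CC − I_C·R_C = 8.7 − 0.424×2.7 = 7.55 V > V_CE(sat), so the active-region assumption holds.

active; I_C ≈ 0.42 mA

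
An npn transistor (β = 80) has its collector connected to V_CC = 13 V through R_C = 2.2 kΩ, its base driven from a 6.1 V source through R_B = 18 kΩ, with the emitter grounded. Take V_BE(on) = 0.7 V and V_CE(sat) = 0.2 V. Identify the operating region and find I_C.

saturation; I_C ≈ 5.8 mA

Assume active: I_B = (6.1 − 0.7)/18 = 0.3 mA, giving I_C = β·I_B = 24 mA.
But then V_CE = 13 − 24×2.2 = -39.8 V < V_CE(sat) = 0.2 V — impossible in the active region.
So the transistor is saturated. With V_CE = 0.2 V, I_C = (V_CC − 0.2)/R_C = 12.8/2.2 = 5.82 mA.
Check: β·I_B = 24 mA > I_C = 5.82 mA, confirming saturation.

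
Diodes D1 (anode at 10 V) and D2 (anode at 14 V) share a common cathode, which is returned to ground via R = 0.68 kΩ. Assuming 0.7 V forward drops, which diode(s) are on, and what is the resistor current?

Only D2 conducts; I_R ≈ 20 mA

Assume both conduct. Then node N would need to be at both 10−0.7 = 9.3 V and 14−0.7 = 13.3 V, which is impossible.
Assume only D2 conducts: V_N = 14 − 0.7 = 13.3 V, so I_R = 13.3/0.68 = 19.6 mA.
Check D1: its anode-to-cathode voltage is 10 − 13.3 = -3.3 V < 0.7 V, so it is off. The assumption is consistent.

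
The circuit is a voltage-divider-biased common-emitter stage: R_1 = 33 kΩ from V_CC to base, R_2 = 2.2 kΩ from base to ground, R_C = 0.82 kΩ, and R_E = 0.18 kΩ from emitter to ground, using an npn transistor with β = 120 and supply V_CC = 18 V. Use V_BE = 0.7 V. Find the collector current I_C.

Thevenize the base divider: V_Th = V_CC·R_2/(R_1+R_2) = 18×2.2/35.2 = 1.12 V, R_Th = R_1‖R_2 = 2.06 kΩ.
Base-emitter loop: V_Th = I_B·R_Th + V_BE + (β+1)I_B·R_E, so I_B = (1.12 − 0.7) / (2.06 + 121×0.18) = 0.0178 mA.
I_C = β·I_B = 120×0.0178 = 2.14 mA, and I_E = (β+1)I_B = 2.16 mA.
V_CE = V_CC − I_C·R_C − I_E·R_E = 18 − 2.14×0.82 − 2.16×0.18 = 15.9 V.
V_CE = 15.9 V > 0.2 V confirms active-region operation.

I_C ≈ 2.1 mA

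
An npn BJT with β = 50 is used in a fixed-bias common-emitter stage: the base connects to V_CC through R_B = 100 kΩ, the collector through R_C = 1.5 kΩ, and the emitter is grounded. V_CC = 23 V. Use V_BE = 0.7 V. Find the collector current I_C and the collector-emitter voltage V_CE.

I_C ≈ 11 mA, V_CE ≈ 6.3 V

Base loop: V_CC = I_B·R_B + V_BE, so I_B = (23 − 0.7)/100 kΩ = 0.223 mA.
In the active region I_C = β·I_B = 50 × 0.223 = 11.2 mA.
Collector loop: V_CE = V_CC − I_C·R_C = 23 − 11.2×1.5 = 6.27 V.
Since V_CE = 6.27 V > V_CE(sat) ≈ 0.2 V, the transistor is in the active region as assumed.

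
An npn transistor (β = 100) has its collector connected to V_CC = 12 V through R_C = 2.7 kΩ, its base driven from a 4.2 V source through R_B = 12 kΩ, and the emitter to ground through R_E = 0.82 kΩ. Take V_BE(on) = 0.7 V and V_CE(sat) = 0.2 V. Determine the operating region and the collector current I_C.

Assume active: I_B = (4.2 − 0.7)/(12 + 101×0.82) = 0.0369 mA, I_C = β·I_B = 3.69 mA.
Then V_CE = 12 − 3.69×2.7 − 3.73×0.82 = -1.02 V < 0.2 V — the active assumption fails.
Re-solve with V_CE = 0.2 V. KCL at the emitter: V_E/R_E = (V_BB−0.7−V_E)/R_B + (V_CC−0.2−V_E)/R_C, giving V_E = 2.79 V.
I_C = (V_CC − 0.2 − V_E)/R_C = (11.8 − 2.79)/2.7 = 3.34 mA.
Check: I_B = (3.5 − 2.79)/12 = 0.0595 mA, and β·I_B = 5.95 mA > I_C, confirming saturation.

saturation; I_C ≈ 3.3 mA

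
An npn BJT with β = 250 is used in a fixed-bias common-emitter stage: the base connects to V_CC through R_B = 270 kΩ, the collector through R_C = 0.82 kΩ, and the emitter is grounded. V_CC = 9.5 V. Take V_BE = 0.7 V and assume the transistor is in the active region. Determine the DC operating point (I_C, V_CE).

Base loop: V_CC = I_B·R_B + V_BE, so I_B = (9.5 − 0.7)/270 kΩ = 0.0326 mA.
In the active region I_C = β·I_B = 250 × 0.0326 = 8.15 mA.
Collector loop: V_CE = V_CC − I_C·R_C = 9.5 − 8.15×0.82 = 2.82 V.
Since V_CE = 2.82 V > V_CE(sat) ≈ 0.2 V, the transistor is in the active region as assumed.

I_C ≈ 8.1 mA, V_CE ≈ 2.8 V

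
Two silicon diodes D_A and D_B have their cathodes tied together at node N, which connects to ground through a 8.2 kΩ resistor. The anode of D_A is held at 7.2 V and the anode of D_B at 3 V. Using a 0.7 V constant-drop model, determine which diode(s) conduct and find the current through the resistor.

Only D_A conducts; I_R ≈ 0.79 mA

Assume both conduct. Then node N would need to be at both 7.2−0.7 = 6.5 V and 3−0.7 = 2.3 V, which is impossible.
Assume only D_A conducts: V_N = 7.2 − 0.7 = 6.5 V, so I_R = 6.5/8.2 = 0.793 mA.
Check D_B: its anode-to-cathode voltage is 3 − 6.5 = -3.5 V < 0.7 V, so it is off. The assumption is consistent.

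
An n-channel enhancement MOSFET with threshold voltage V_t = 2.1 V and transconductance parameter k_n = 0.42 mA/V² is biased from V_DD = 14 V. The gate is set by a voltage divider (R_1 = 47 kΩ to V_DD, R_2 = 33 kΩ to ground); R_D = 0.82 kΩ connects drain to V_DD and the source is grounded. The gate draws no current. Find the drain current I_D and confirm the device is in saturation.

V_G = V_DD·R_2/(R_1+R_2) = 14×33/80 = 5.78 V. With the source grounded, V_GS = V_G = 5.78 V.
Assume saturation: I_D = (k_n/2)(V_GS − V_t)² = (0.42/2)×(5.78 − 2.1)² = 0.21×3.68² = 2.84 mA.
V_DS = V_DD − I_D·R_D = 14 − 2.84×0.82 = 11.7 V.
Saturation requires V_DS ≥ V_GS − V_t = 3.68 V; 11.7 ≥ 3.68 ✓.

I_D ≈ 2.8 mA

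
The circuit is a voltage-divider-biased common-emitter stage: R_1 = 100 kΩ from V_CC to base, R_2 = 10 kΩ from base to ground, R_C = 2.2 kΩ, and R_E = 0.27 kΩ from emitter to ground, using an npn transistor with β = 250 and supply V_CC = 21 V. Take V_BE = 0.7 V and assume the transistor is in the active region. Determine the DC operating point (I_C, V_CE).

I_C ≈ 3.9 mA, V_CE ≈ 11 V

Thevenize the base divider: V_Th = V_CC·R_2/(R_1+R_2) = 21×10/110 = 1.91 V, R_Th = R_1‖R_2 = 9.09 kΩ.
Base-emitter loop: V_Th = I_B·R_Th + V_BE + (β+1)I_B·R_E, so I_B = (1.91 − 0.7) / (9.09 + 251×0.27) = 0.0157 mA.
I_C = β·I_B = 250×0.0157 = 3.93 mA, and I_E = (β+1)I_B = 3.95 mA.
V_CE = V_CC − I_C·R_C − I_E·R_E = 21 − 3.93×2.2 − 3.95×0.27 = 11.3 V.
V_CE = 11.3 V > 0.2 V confirms active-region operation.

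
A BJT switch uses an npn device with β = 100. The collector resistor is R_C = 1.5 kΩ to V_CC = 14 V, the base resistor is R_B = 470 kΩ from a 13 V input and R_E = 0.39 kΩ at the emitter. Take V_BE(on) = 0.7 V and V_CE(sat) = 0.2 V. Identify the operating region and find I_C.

Assume active. Base-emitter loop: I_B = (V_BB − V_BE)/(R_B + (β+1)R_E) = (13 − 0.7)/(470 + 101×0.39) = 0.0241 mA.
I_C = β·I_B = 100×0.0241 = 2.41 mA.
V_CE = V_CC − I_C·R_C − I_E·R_E = 14 − 2.41×1.5 − 2.44×0.39 = 9.43 V > V_CE(sat), so the active-region assumption holds.

active; I_C ≈ 2.4 mA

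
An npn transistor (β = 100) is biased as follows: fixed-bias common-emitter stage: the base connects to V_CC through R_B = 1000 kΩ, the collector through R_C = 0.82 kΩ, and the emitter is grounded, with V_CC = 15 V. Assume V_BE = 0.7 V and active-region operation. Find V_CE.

V_CE ≈ 14 V

Base loop: V_CC = I_B·R_B + V_BE, so I_B = (15 − 0.7)/1000 kΩ = 0.0143 mA.
In the active region I_C = β·I_B = 100 × 0.0143 = 1.43 mA.
Collector loop: V_CE = V_CC − I_C·R_C = 15 − 1.43×0.82 = 13.8 V.
Since V_CE = 13.8 V > V_CE(sat) ≈ 0.2 V, the transistor is in the active region as assumed.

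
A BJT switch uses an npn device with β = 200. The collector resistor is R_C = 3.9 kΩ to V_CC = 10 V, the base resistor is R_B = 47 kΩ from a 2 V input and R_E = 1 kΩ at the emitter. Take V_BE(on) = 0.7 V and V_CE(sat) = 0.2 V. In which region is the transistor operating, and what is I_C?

Assume active. Base-emitter loop: I_B = (V_BB − V_BE)/(R_B + (β+1)R_E) = (2 − 0.7)/(47 + 201×1) = 0.00524 mA.
I_C = β·I_B = 200×0.00524 = 1.05 mA.
V_CE = V_CC − I_C·R_C − I_E·R_E = 10 − 1.05×3.9 − 1.05×1 = 4.86 V > V_CE(sat), so the active-region assumption holds.

active; I_C ≈ 1 mA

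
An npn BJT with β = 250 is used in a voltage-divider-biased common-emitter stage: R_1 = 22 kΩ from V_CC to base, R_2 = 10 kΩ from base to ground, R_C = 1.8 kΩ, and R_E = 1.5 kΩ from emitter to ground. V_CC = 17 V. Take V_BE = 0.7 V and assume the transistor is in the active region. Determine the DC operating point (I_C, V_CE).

I_C ≈ 3 mA, V_CE ≈ 7.1 V

Thevenize the base divider: V_Th = V_CC·R_2/(R_1+R_2) = 17×10/32 = 5.31 V, R_Th = R_1‖R_2 = 6.88 kΩ.
Base-emitter loop: V_Th = I_B·R_Th + V_BE + (β+1)I_B·R_E, so I_B = (5.31 − 0.7) / (6.88 + 251×1.5) = 0.012 mA.
I_C = β·I_B = 250×0.012 = 3.01 mA, and I_E = (β+1)I_B = 3.02 mA.
V_CE = V_CC − I_C·R_C − I_E·R_E = 17 − 3.01×1.8 − 3.02×1.5 = 7.06 V.
V_CE = 7.06 V > 0.2 V confirms active-region operation.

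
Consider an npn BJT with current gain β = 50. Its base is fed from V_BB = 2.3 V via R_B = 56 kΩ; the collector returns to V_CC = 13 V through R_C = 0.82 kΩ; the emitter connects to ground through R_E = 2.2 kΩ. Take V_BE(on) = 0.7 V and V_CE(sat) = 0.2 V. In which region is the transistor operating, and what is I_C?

Assume active. Base-emitter loop: I_B = (V_BB − V_BE)/(R_B + (β+1)R_E) = (2.3 − 0.7)/(56 + 51×2.2) = 0.00951 mA.
I_C = β·I_B = 50×0.00951 = 0.476 mA.
V_CE = V_CC − I_C·R_C − I_E·R_E = 13 − 0.476×0.82 − 0.485×2.2 = 11.5 V > V_CE(sat), so the active-region assumption holds.

active; I_C ≈ 0.48 mA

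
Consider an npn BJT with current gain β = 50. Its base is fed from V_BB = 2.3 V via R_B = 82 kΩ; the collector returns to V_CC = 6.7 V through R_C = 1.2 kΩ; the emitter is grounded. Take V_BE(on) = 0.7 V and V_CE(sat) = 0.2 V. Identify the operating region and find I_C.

Assume active. Base-emitter loop: I_B = (V_BB − V_BE)/R_B = (2.3 − 0.7)/82 = 0.0195 mA.
I_C = β·I_B = 50×0.0195 = 0.976 mA.
V_CE = V_CC − I_C·R_C = 6.7 − 0.976×1.2 = 5.53 V > V_CE(sat), so the active-region assumption holds.

active; I_C ≈ 0.98 mA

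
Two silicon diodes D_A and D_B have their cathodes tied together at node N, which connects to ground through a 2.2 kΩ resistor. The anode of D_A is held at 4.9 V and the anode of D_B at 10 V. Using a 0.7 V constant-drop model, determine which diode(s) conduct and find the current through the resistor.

Only D_B conducts; I_R ≈ 4.2 mA

Assume both conduct. Then node N would need to be at both 4.9−0.7 = 4.2 V and 10−0.7 = 9.3 V, which is impossible.
Assume only D_B conducts: V_N = 10 − 0.7 = 9.3 V, so I_R = 9.3/2.2 = 4.23 mA.
Check D_A: its anode-to-cathode voltage is 4.9 − 9.3 = -4.4 V < 0.7 V, so it is off. The assumption is consistent.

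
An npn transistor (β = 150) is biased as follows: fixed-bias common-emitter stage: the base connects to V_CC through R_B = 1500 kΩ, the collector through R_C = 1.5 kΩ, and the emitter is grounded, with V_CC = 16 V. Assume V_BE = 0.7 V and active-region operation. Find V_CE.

Base loop: V_CC = I_B·R_B + V_BE, so I_B = (16 − 0.7)/1500 kΩ = 0.0102 mA.
In the active region I_C = β·I_B = 150 × 0.0102 = 1.53 mA.
Collector loop: V_CE = V_CC − I_C·R_C = 16 − 1.53×1.5 = 13.7 V.
Since V_CE = 13.7 V > V_CE(sat) ≈ 0.2 V, the transistor is in the active region as assumed.

V_CE ≈ 14 V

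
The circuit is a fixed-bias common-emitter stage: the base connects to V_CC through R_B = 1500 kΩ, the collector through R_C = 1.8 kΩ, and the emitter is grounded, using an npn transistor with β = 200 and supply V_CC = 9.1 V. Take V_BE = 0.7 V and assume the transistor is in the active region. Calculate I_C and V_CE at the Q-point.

I_C ≈ 1.1 mA, V_CE ≈ 7.1 V

Base loop: V_CC = I_B·R_B + V_BE, so I_B = (9.1 − 0.7)/1500 kΩ = 0.0056 mA.
In the active region I_C = β·I_B = 200 × 0.0056 = 1.12 mA.
Collector loop: V_CE = V_CC − I_C·R_C = 9.1 − 1.12×1.8 = 7.08 V.
Since V_CE = 7.08 V > V_CE(sat) ≈ 0.2 V, the transistor is in the active region as assumed.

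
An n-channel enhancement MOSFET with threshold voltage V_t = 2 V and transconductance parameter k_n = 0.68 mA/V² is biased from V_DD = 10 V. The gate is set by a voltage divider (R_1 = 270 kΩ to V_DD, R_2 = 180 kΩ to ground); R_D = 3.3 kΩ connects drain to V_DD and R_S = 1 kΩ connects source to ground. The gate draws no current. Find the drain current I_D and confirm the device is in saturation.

V_G = V_DD·R_2/(R_1+R_2) = 10×180/450 = 4 V.
Assume saturation: I_D = (k_n/2)(V_GS − V_t)² with V_GS = V_G − I_D·R_S = 4 − 1·I_D.
Substituting gives 0.34·I_D² − 2.36·I_D + 1.36 = 0, with roots I_D = 0.634 or 6.31 mA.
The root I_D = 6.31 mA gives V_GS = -2.31 V ≤ V_t, so take I_D = 0.634 mA.
Then V_GS = 3.37 V and V_DS = V_DD − I_D(R_D+R_S) = 10 − 0.634×4.3 = 7.27 V.
Saturation requires V_DS ≥ V_GS − V_t = 1.37 V; 7.27 ≥ 1.37 ✓.

I_D ≈ 0.63 mA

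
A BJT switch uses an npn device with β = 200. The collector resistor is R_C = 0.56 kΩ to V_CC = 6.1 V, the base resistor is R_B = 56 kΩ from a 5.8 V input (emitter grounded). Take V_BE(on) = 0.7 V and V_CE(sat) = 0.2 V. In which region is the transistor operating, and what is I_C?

saturation; I_C ≈ 11 mA

Assume active: I_B = (5.8 − 0.7)/56 = 0.0911 mA, giving I_C = β·I_B = 18.2 mA.
But then V_CE = 6.1 − 18.2×0.56 = -4.1 V < V_CE(sat) = 0.2 V — impossible in the active region.
So the transistor is saturated. With V_CE = 0.2 V, I_C = (V_CC − 0.2)/R_C = 5.9/0.56 = 10.5 mA.
Check: β·I_B = 18.2 mA > I_C = 10.5 mA, confirming saturation.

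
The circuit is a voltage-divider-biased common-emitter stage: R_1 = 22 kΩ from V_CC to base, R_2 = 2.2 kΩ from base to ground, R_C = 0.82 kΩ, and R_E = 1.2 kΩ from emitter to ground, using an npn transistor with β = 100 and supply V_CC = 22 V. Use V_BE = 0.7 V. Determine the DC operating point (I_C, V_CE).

Thevenize the base divider: V_Th = V_CC·R_2/(R_1+R_2) = 22×2.2/24.2 = 2 V, R_Th = R_1‖R_2 = 2 kΩ.
Base-emitter loop: V_Th = I_B·R_Th + V_BE + (β+1)I_B·R_E, so I_B = (2 − 0.7) / (2 + 101×1.2) = 0.0106 mA.
I_C = β·I_B = 100×0.0106 = 1.06 mA, and I_E = (β+1)I_B = 1.07 mA.
V_CE = V_CC − I_C·R_C − I_E·R_E = 22 − 1.06×0.82 − 1.07×1.2 = 19.9 V.
V_CE = 19.9 V > 0.2 V confirms active-region operation.

I_C ≈ 1.1 mA, V_CE ≈ 20 V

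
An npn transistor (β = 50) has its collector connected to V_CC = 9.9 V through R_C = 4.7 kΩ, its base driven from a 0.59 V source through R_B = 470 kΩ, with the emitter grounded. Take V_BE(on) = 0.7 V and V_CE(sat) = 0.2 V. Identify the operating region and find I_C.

V_BB = 0.59 V ≤ V_BE(on) = 0.7 V, so the base-emitter junction is not forward biased.
The transistor is in cutoff: I_B = I_C = 0.

cutoff; I_C ≈ 0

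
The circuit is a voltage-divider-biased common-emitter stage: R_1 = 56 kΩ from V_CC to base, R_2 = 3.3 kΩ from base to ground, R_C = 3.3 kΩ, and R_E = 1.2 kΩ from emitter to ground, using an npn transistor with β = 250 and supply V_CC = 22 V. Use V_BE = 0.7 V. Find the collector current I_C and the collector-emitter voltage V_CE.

Thevenize the base divider: V_Th = V_CC·R_2/(R_1+R_2) = 22×3.3/59.3 = 1.22 V, R_Th = R_1‖R_2 = 3.12 kΩ.
Base-emitter loop: V_Th = I_B·R_Th + V_BE + (β+1)I_B·R_E, so I_B = (1.22 − 0.7) / (3.12 + 251×1.2) = 0.00172 mA.
I_C = β·I_B = 250×0.00172 = 0.431 mA, and I_E = (β+1)I_B = 0.432 mA.
V_CE = V_CC − I_C·R_C − I_E·R_E = 22 − 0.431×3.3 − 0.432×1.2 = 20.1 V.
V_CE = 20.1 V > 0.2 V confirms active-region operation.

I_C ≈ 0.43 mA, V_CE ≈ 20 V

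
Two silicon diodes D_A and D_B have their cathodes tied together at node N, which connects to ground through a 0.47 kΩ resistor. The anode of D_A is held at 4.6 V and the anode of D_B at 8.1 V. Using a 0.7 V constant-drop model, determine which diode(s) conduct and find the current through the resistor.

Only D_B conducts; I_R ≈ 16 mA

Assume both conduct. Then node N would need to be at both 4.6−0.7 = 3.9 V and 8.1−0.7 = 7.4 V, which is impossible.
Assume only D_B conducts: V_N = 8.1 − 0.7 = 7.4 V, so I_R = 7.4/0.47 = 15.7 mA.
Check D_A: its anode-to-cathode voltage is 4.6 − 7.4 = -2.8 V < 0.7 V, so it is off. The assumption is consistent.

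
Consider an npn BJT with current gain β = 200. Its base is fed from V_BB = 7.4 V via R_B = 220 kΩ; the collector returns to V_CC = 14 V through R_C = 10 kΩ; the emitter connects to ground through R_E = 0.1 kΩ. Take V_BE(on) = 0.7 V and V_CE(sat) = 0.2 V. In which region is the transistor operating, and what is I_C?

Assume active: I_B = (7.4 − 0.7)/(220 + 201×0.1) = 0.0279 mA, I_C = β·I_B = 5.58 mA.
Then V_CE = 14 − 5.58×10 − 5.61×0.1 = -42.4 V < 0.2 V — the active assumption fails.
Re-solve with V_CE = 0.2 V. KCL at the emitter: V_E/R_E = (V_BB−0.7−V_E)/R_B + (V_CC−0.2−V_E)/R_C, giving V_E = 0.14 V.
I_C = (V_CC − 0.2 − V_E)/R_C = (13.8 − 0.14)/10 = 1.37 mA.
Check: I_B = (6.7 − 0.14)/220 = 0.0298 mA, and β·I_B = 5.96 mA > I_C, confirming saturation.

saturation; I_C ≈ 1.4 mA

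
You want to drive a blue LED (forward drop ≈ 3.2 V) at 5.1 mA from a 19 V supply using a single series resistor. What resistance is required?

The resistor drops V_S − V_D = 19 − 3.2 = 15.8 V at 5.1 mA.
R = 15.8 V / 5.1 mA = 3.1 kΩ.

R ≈ 3.1 kΩ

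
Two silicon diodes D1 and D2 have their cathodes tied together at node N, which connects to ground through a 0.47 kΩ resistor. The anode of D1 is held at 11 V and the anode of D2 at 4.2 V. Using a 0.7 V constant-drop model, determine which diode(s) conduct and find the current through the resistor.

Only D1 conducts; I_R ≈ 22 mA

Assume both conduct. Then node N would need to be at both 11−0.7 = 10.3 V and 4.2−0.7 = 3.5 V, which is impossible.
Assume only D1 conducts: V_N = 11 − 0.7 = 10.3 V, so I_R = 10.3/0.47 = 21.9 mA.
Check D2: its anode-to-cathode voltage is 4.2 − 10.3 = -6.1 V < 0.7 V, so it is off. The assumption is consistent.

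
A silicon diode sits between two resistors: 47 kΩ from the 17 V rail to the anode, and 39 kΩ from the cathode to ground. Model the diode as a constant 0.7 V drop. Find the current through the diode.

I ≈ 0.19 mA

The two resistors are in series with the diode, so KVL gives 17 = I·47 + 0.7 + I·39.
I = (17 − 0.7) / (47 + 39) kΩ = 16.3 / 86 = 0.19 mA.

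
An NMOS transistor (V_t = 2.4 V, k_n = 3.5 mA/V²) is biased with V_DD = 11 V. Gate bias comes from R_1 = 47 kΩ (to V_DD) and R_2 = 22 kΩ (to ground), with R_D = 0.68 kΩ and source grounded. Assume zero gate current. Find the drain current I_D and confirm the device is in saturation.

V_G = V_DD·R_2/(R_1+R_2) = 11×22/69 = 3.51 V. With the source grounded, V_GS = V_G = 3.51 V.
Assume saturation: I_D = (k_n/2)(V_GS − V_t)² = (3.5/2)×(3.51 − 2.4)² = 1.75×1.11² = 2.15 mA.
V_DS = V_DD − I_D·R_D = 11 − 2.15×0.68 = 9.54 V.
Saturation requires V_DS ≥ V_GS − V_t = 1.11 V; 9.54 ≥ 1.11 ✓.

I_D ≈ 2.1 mA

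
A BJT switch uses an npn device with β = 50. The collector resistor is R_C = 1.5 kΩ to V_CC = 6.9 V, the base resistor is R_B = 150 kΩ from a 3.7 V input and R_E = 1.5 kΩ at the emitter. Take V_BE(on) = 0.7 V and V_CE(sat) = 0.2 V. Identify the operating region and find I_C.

active; I_C ≈ 0.66 mA

Assume active. Base-emitter loop: I_B = (V_BB − V_BE)/(R_B + (β+1)R_E) = (3.7 − 0.7)/(150 + 51×1.5) = 0.0132 mA.
I_C = β·I_B = 50×0.0132 = 0.662 mA.
V_CE = V_CC − I_C·R_C − I_E·R_E = 6.9 − 0.662×1.5 − 0.675×1.5 = 4.89 V > V_CE(sat), so the active-region assumption holds.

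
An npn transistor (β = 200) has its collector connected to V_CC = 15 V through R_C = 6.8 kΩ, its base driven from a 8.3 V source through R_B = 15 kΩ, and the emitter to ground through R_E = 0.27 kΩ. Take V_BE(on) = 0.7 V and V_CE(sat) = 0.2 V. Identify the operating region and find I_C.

saturation; I_C ≈ 2.1 mA

Assume active: I_B = (8.3 − 0.7)/(15 + 201×0.27) = 0.11 mA, I_C = β·I_B = 21.9 mA.
Then V_CE = 15 − 21.9×6.8 − 22.1×0.27 = -140 V < 0.2 V — the active assumption fails.
Re-solve with V_CE = 0.2 V. KCL at the emitter: V_E/R_E = (V_BB−0.7−V_E)/R_B + (V_CC−0.2−V_E)/R_C, giving V_E = 0.685 V.
I_C = (V_CC − 0.2 − V_E)/R_C = (14.8 − 0.685)/6.8 = 2.08 mA.
Check: I_B = (7.6 − 0.685)/15 = 0.461 mA, and β·I_B = 92.2 mA > I_C, confirming saturation.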